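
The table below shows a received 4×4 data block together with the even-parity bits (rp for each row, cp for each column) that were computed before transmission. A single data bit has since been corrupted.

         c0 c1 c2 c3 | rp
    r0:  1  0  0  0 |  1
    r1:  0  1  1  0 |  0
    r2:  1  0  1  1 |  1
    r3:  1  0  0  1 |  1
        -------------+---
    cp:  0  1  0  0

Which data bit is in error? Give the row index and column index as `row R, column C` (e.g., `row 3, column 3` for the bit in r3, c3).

row 3, column 0

Recompute each row's even parity and compare to rp:
  r0: data parity 1, sent rp 1 → ok
  r1: data parity 0, sent rp 0 → ok
  r2: data parity 1, sent rp 1 → ok
  r3: data parity 0, sent rp 1 → mismatch
Recompute each column's even parity and compare to cp:
  c0: data parity 1, sent cp 0 → mismatch
  c1: data parity 1, sent cp 1 → ok
  c2: data parity 0, sent cp 0 → ok
  c3: data parity 0, sent cp 0 → ok
Exactly one row (r3) and one column (c0) fail → the flipped bit is at their intersection.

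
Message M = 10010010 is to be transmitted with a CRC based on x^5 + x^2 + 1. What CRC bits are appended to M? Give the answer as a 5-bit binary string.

Append 5 zeros: 1001001000000. Divide by 100101 (XOR where the leading bit is 1):
  pos 0: 100100 XOR 100101 = 000001
  pos 5: 110000 XOR 100101 = 010101
  pos 6: 101010 XOR 100101 = 001111
Remainder (last 5 bits) = 11110. This is the CRC / FCS.

11110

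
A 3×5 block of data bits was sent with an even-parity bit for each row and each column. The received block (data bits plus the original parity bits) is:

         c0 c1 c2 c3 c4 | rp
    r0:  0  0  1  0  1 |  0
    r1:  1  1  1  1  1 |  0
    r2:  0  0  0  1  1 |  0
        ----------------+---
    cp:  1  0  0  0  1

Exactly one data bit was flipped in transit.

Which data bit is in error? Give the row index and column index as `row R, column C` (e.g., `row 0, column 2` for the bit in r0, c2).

row 1, column 1

Recompute each row's even parity and compare to rp:
  r0: data parity 0, sent rp 0 → ok
  r1: data parity 1, sent rp 0 → mismatch
  r2: data parity 0, sent rp 0 → ok
Recompute each column's even parity and compare to cp:
  c0: data parity 1, sent cp 1 → ok
  c1: data parity 1, sent cp 0 → mismatch
  c2: data parity 0, sent cp 0 → ok
  c3: data parity 0, sent cp 0 → ok
  c4: data parity 1, sent cp 1 → ok
Exactly one row (r1) and one column (c1) fail → the flipped bit is at their intersection.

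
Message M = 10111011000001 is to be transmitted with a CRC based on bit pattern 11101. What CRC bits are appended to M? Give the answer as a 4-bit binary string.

1101

Append 4 zeros: 101110110000010000. Divide by 11101 (XOR where the leading bit is 1):
  pos 0: 10111 XOR 11101 = 01010
  pos 1: 10100 XOR 11101 = 01001
  pos 2: 10011 XOR 11101 = 01110
  pos 3: 11101 XOR 11101 = 00000
  pos 13: 10000 XOR 11101 = 01101
Remainder (last 4 bits) = 1101. This is the CRC / FCS.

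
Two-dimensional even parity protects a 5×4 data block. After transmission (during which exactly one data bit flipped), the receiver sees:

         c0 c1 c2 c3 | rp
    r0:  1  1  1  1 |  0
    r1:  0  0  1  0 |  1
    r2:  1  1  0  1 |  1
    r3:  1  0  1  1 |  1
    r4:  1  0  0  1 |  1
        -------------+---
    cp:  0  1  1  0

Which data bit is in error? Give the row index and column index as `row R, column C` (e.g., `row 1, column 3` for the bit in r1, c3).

row 4, column 1

Recompute each row's even parity and compare to rp:
  r0: data parity 0, sent rp 0 → ok
  r1: data parity 1, sent rp 1 → ok
  r2: data parity 1, sent rp 1 → ok
  r3: data parity 1, sent rp 1 → ok
  r4: data parity 0, sent rp 1 → mismatch
Recompute each column's even parity and compare to cp:
  c0: data parity 0, sent cp 0 → ok
  c1: data parity 0, sent cp 1 → mismatch
  c2: data parity 1, sent cp 1 → ok
  c3: data parity 0, sent cp 0 → ok
Exactly one row (r4) and one column (c1) fail → the flipped bit is at their intersection.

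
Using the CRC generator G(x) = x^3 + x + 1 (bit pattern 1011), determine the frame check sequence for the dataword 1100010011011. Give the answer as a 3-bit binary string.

001

Append 3 zeros: 1100010011011000. Divide by 1011 (XOR where the leading bit is 1):
  pos 0: 1100 XOR 1011 = 0111
  pos 1: 1110 XOR 1011 = 0101
  pos 2: 1011 XOR 1011 = 0000
  pos 8: 1101 XOR 1011 = 0110
  pos 9: 1101 XOR 1011 = 0110
  pos 10: 1100 XOR 1011 = 0111
  pos 11: 1110 XOR 1011 = 0101
  pos 12: 1010 XOR 1011 = 0001
Remainder (last 3 bits) = 001. This is the CRC / FCS.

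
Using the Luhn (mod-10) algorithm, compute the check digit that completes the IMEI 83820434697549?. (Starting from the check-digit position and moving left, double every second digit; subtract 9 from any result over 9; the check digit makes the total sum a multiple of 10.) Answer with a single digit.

9

Partial digits right→left: 9 4 5 7 9 6 4 3 4 0 2 8 3 8
Double every second digit counting from the check-digit position (so the 1st, 3rd, 5th, ... of the partial from the right).
  doubled (with −9 where >9): 9 1 9 8 8 4 6 → sum 45
  kept as-is: 4 7 6 3 0 8 8 → sum 36
Total = 45 + 36 = 81.
Check digit = (10 − (81 mod 10)) mod 10 = 9.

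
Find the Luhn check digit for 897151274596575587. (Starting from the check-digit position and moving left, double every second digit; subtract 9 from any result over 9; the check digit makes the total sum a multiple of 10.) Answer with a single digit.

Partial digits right→left: 7 8 5 5 7 5 6 9 5 4 7 2 1 5 1 7 9 8
Double every second digit counting from the check-digit position (so the 1st, 3rd, 5th, ... of the partial from the right).
  doubled (with −9 where >9): 5 1 5 3 1 5 2 2 9 → sum 33
  kept as-is: 8 5 5 9 4 2 5 7 8 → sum 53
Total = 33 + 53 = 86.
Check digit = (10 − (86 mod 10)) mod 10 = 4.

4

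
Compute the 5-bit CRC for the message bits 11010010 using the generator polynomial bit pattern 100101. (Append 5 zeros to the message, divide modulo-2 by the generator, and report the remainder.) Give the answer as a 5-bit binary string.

Append 5 zeros: 1101001000000. Divide by 100101 (XOR where the leading bit is 1):
  pos 0: 110100 XOR 100101 = 010001
  pos 1: 100011 XOR 100101 = 000110
  pos 4: 110000 XOR 100101 = 010101
  pos 5: 101010 XOR 100101 = 001111
  pos 7: 111100 XOR 100101 = 011001
Remainder (last 5 bits) = 11001. This is the CRC / FCS.

11001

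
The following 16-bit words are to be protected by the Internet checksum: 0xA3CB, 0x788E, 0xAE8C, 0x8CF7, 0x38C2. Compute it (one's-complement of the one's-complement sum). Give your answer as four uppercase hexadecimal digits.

One's-complement addition (fold any carry out of bit 15 back into bit 0):
  0xA3CB + 0x788E = 0x11C59 → wrap carry → 0x1C5A
  0x1C5A + 0xAE8C = 0x0CAE6
  0xCAE6 + 0x8CF7 = 0x157DD → wrap carry → 0x57DE
  0x57DE + 0x38C2 = 0x090A0
One's-complement sum = 0x90A0.
Checksum = ~0x90A0 & 0xFFFF = 0x6F5F.

6F5F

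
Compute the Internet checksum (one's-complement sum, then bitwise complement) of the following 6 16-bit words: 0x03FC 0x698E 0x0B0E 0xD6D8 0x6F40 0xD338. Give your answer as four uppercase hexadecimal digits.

One's-complement addition (fold any carry out of bit 15 back into bit 0):
  0x03FC + 0x698E = 0x06D8A
  0x6D8A + 0x0B0E = 0x07898
  0x7898 + 0xD6D8 = 0x14F70 → wrap carry → 0x4F71
  0x4F71 + 0x6F40 = 0x0BEB1
  0xBEB1 + 0xD338 = 0x191E9 → wrap carry → 0x91EA
One's-complement sum = 0x91EA.
Checksum = ~0x91EA & 0xFFFF = 0x6E15.

6E15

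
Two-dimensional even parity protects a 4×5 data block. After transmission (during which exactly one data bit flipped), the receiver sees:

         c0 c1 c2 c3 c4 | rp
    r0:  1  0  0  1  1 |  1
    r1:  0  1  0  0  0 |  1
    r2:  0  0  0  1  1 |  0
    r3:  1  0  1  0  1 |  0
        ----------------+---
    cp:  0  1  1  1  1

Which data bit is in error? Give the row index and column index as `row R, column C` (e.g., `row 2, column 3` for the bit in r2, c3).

Recompute each row's even parity and compare to rp:
  r0: data parity 1, sent rp 1 → ok
  r1: data parity 1, sent rp 1 → ok
  r2: data parity 0, sent rp 0 → ok
  r3: data parity 1, sent rp 0 → mismatch
Recompute each column's even parity and compare to cp:
  c0: data parity 0, sent cp 0 → ok
  c1: data parity 1, sent cp 1 → ok
  c2: data parity 1, sent cp 1 → ok
  c3: data parity 0, sent cp 1 → mismatch
  c4: data parity 1, sent cp 1 → ok
Exactly one row (r3) and one column (c3) fail → the flipped bit is at their intersection.

row 3, column 3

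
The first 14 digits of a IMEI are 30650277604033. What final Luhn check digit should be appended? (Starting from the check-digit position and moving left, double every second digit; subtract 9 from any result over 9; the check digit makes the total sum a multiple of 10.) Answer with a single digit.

Partial digits right→left: 3 3 0 4 0 6 7 7 2 0 5 6 0 3
Double every second digit counting from the check-digit position (so the 1st, 3rd, 5th, ... of the partial from the right).
  doubled (with −9 where >9): 6 0 0 5 4 1 0 → sum 16
  kept as-is: 3 4 6 7 0 6 3 → sum 29
Total = 16 + 29 = 45.
Check digit = (10 − (45 mod 10)) mod 10 = 5.

5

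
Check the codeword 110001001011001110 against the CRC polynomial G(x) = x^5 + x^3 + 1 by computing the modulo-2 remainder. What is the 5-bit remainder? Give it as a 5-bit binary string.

00110

Modulo-2 division of 110001001011001110 by 101001:
  pos 0: 110001 XOR 101001 = 011000
  pos 1: 110000 XOR 101001 = 011001
  pos 2: 110010 XOR 101001 = 011011
  pos 3: 110111 XOR 101001 = 011110
  pos 4: 111100 XOR 101001 = 010101
  pos 5: 101011 XOR 101001 = 000010
  pos 9: 101001 XOR 101001 = 000000
Remainder = 00110 (nonzero — an error is detected).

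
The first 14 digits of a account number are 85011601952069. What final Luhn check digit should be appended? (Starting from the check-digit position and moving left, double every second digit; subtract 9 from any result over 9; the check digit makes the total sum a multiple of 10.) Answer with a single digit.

Partial digits right→left: 9 6 0 2 5 9 1 0 6 1 1 0 5 8
Double every second digit counting from the check-digit position (so the 1st, 3rd, 5th, ... of the partial from the right).
  doubled (with −9 where >9): 9 0 1 2 3 2 1 → sum 18
  kept as-is: 6 2 9 0 1 0 8 → sum 26
Total = 18 + 26 = 44.
Check digit = (10 − (44 mod 10)) mod 10 = 6.

6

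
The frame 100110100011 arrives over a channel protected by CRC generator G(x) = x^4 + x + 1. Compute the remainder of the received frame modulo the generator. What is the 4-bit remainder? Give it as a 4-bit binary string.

Modulo-2 division of 100110100011 by 10011:
  pos 0: 10011 XOR 10011 = 00000
  pos 6: 10001 XOR 10011 = 00010
Remainder = 0101 (nonzero — an error is detected).

0101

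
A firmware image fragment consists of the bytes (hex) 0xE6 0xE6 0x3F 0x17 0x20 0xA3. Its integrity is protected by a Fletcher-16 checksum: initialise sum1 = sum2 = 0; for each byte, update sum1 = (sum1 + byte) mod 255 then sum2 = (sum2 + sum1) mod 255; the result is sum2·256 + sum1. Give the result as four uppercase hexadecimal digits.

Running sums (mod 255):
  after byte 0 (0xE6): sum1=230, sum2=230
  after byte 1 (0xE6): sum1=205, sum2=180
  after byte 2 (0x3F): sum1=13, sum2=193
  after byte 3 (0x17): sum1=36, sum2=229
  after byte 4 (0x20): sum1=68, sum2=42
  after byte 5 (0xA3): sum1=231, sum2=18
Checksum = sum2·256 + sum1 = 18·256 + 231 = 4839 = 0x12E7.

12E7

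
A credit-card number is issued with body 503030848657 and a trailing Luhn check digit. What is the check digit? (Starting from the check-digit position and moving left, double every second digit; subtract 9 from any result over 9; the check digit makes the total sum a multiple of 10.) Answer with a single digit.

Partial digits right→left: 7 5 6 8 4 8 0 3 0 3 0 5
Double every second digit counting from the check-digit position (so the 1st, 3rd, 5th, ... of the partial from the right).
  doubled (with −9 where >9): 5 3 8 0 0 0 → sum 16
  kept as-is: 5 8 8 3 3 5 → sum 32
Total = 16 + 32 = 48.
Check digit = (10 − (48 mod 10)) mod 10 = 2.

2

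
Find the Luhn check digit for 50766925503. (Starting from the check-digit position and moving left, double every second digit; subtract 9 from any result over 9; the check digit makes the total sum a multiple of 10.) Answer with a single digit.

Partial digits right→left: 3 0 5 5 2 9 6 6 7 0 5
Double every second digit counting from the check-digit position (so the 1st, 3rd, 5th, ... of the partial from the right).
  doubled (with −9 where >9): 6 1 4 3 5 1 → sum 20
  kept as-is: 0 5 9 6 0 → sum 20
Total = 20 + 20 = 40.
Check digit = (10 − (40 mod 10)) mod 10 = 0.

0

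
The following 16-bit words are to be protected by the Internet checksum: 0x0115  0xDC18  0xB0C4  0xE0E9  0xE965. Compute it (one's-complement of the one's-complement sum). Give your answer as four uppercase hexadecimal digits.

One's-complement addition (fold any carry out of bit 15 back into bit 0):
  0x0115 + 0xDC18 = 0x0DD2D
  0xDD2D + 0xB0C4 = 0x18DF1 → wrap carry → 0x8DF2
  0x8DF2 + 0xE0E9 = 0x16EDB → wrap carry → 0x6EDC
  0x6EDC + 0xE965 = 0x15841 → wrap carry → 0x5842
One's-complement sum = 0x5842.
Checksum = ~0x5842 & 0xFFFF = 0xA7BD.

A7BD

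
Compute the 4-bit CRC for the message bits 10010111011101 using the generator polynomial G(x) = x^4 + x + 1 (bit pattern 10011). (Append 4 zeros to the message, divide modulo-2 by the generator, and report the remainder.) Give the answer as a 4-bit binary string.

1010

Append 4 zeros: 100101110111010000. Divide by 10011 (XOR where the leading bit is 1):
  pos 0: 10010 XOR 10011 = 00001
  pos 4: 11110 XOR 10011 = 01101
  pos 5: 11011 XOR 10011 = 01000
  pos 6: 10001 XOR 10011 = 00010
  pos 9: 10101 XOR 10011 = 00110
  pos 11: 11000 XOR 10011 = 01011
  pos 12: 10110 XOR 10011 = 00101
Remainder (last 4 bits) = 1010. This is the CRC / FCS.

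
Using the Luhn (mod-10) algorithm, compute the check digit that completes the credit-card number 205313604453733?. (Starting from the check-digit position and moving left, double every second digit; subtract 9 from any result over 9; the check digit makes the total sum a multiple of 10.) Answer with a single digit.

4

Partial digits right→left: 3 3 7 3 5 4 4 0 6 3 1 3 5 0 2
Double every second digit counting from the check-digit position (so the 1st, 3rd, 5th, ... of the partial from the right).
  doubled (with −9 where >9): 6 5 1 8 3 2 1 4 → sum 30
  kept as-is: 3 3 4 0 3 3 0 → sum 16
Total = 30 + 16 = 46.
Check digit = (10 − (46 mod 10)) mod 10 = 4.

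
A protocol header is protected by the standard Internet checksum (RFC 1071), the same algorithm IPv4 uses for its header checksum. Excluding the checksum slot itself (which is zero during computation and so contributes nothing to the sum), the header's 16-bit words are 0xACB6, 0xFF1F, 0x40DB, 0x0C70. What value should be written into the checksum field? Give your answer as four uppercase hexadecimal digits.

06DE

One's-complement addition (fold any carry out of bit 15 back into bit 0):
  0xACB6 + 0xFF1F = 0x1ABD5 → wrap carry → 0xABD6
  0xABD6 + 0x40DB = 0x0ECB1
  0xECB1 + 0x0C70 = 0x0F921
One's-complement sum = 0xF921.
Checksum = ~0xF921 & 0xFFFF = 0x06DE.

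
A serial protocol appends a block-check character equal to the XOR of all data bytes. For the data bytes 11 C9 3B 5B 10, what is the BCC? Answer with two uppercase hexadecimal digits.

A8

XOR the bytes together:
  start with 0x11
  0x11 ⊕ 0xC9 = 0xD8
  0xD8 ⊕ 0x3B = 0xE3
  0xE3 ⊕ 0x5B = 0xB8
  0xB8 ⊕ 0x10 = 0xA8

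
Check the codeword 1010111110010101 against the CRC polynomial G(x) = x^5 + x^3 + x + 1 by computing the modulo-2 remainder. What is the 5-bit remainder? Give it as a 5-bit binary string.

Modulo-2 division of 1010111110010101 by 101011:
  pos 0: 101011 XOR 101011 = 000000
  pos 6: 111001 XOR 101011 = 010010
  pos 7: 100100 XOR 101011 = 001111
  pos 9: 111110 XOR 101011 = 010101
  pos 10: 101011 XOR 101011 = 000000
Remainder = 00000 (zero — the frame passes the CRC check).

00000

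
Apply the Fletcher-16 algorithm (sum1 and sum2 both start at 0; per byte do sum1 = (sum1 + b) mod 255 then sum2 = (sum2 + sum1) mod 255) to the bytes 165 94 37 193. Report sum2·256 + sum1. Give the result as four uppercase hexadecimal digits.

BDEA

Running sums (mod 255):
  after byte 0 (165): sum1=165, sum2=165
  after byte 1 (94): sum1=4, sum2=169
  after byte 2 (37): sum1=41, sum2=210
  after byte 3 (193): sum1=234, sum2=189
Checksum = sum2·256 + sum1 = 189·256 + 234 = 48618 = 0xBDEA.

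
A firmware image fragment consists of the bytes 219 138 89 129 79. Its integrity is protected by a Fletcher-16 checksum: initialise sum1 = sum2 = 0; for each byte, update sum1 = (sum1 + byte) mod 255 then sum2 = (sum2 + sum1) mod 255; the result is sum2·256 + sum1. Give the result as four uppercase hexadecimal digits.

Running sums (mod 255):
  after byte 0 (219): sum1=219, sum2=219
  after byte 1 (138): sum1=102, sum2=66
  after byte 2 (89): sum1=191, sum2=2
  after byte 3 (129): sum1=65, sum2=67
  after byte 4 (79): sum1=144, sum2=211
Checksum = sum2·256 + sum1 = 211·256 + 144 = 54160 = 0xD390.

D390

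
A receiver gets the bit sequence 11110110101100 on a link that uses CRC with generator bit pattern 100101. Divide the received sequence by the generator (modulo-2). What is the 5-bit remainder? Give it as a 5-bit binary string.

Modulo-2 division of 11110110101100 by 100101:
  pos 0: 111101 XOR 100101 = 011000
  pos 1: 110001 XOR 100101 = 010100
  pos 2: 101000 XOR 100101 = 001101
  pos 4: 110110 XOR 100101 = 010011
  pos 5: 100111 XOR 100101 = 000010
Remainder = 10100 (nonzero — an error is detected).

10100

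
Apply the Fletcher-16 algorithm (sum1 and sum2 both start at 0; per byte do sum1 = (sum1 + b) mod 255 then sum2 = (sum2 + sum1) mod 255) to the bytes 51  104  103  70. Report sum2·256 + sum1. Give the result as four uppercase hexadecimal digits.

Running sums (mod 255):
  after byte 0 (51): sum1=51, sum2=51
  after byte 1 (104): sum1=155, sum2=206
  after byte 2 (103): sum1=3, sum2=209
  after byte 3 (70): sum1=73, sum2=27
Checksum = sum2·256 + sum1 = 27·256 + 73 = 6985 = 0x1B49.

1B49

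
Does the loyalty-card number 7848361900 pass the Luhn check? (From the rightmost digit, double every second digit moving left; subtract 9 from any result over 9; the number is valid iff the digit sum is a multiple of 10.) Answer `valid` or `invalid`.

invalid

From the right, keep odd positions and double even positions (subtract 9 from any doubled value over 9):
  doubled (positions 2,4,...): 0 2 6 8 5 → sum 21
  kept (positions 1,3,...): 0 9 6 8 8 → sum 31
Total = 52.
52 mod 10 = 2, so the number is invalid.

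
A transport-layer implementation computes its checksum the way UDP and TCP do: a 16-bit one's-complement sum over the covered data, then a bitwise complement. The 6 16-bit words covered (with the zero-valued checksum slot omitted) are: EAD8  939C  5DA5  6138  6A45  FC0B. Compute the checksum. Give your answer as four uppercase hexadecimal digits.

One's-complement addition (fold any carry out of bit 15 back into bit 0):
  0xEAD8 + 0x939C = 0x17E74 → wrap carry → 0x7E75
  0x7E75 + 0x5DA5 = 0x0DC1A
  0xDC1A + 0x6138 = 0x13D52 → wrap carry → 0x3D53
  0x3D53 + 0x6A45 = 0x0A798
  0xA798 + 0xFC0B = 0x1A3A3 → wrap carry → 0xA3A4
One's-complement sum = 0xA3A4.
Checksum = ~0xA3A4 & 0xFFFF = 0x5C5B.

5C5B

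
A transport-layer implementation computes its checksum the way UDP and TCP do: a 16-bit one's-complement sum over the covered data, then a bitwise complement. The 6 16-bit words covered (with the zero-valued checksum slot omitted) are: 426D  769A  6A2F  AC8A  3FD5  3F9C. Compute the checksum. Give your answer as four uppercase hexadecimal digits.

One's-complement addition (fold any carry out of bit 15 back into bit 0):
  0x426D + 0x769A = 0x0B907
  0xB907 + 0x6A2F = 0x12336 → wrap carry → 0x2337
  0x2337 + 0xAC8A = 0x0CFC1
  0xCFC1 + 0x3FD5 = 0x10F96 → wrap carry → 0x0F97
  0x0F97 + 0x3F9C = 0x04F33
One's-complement sum = 0x4F33.
Checksum = ~0x4F33 & 0xFFFF = 0xB0CC.

B0CC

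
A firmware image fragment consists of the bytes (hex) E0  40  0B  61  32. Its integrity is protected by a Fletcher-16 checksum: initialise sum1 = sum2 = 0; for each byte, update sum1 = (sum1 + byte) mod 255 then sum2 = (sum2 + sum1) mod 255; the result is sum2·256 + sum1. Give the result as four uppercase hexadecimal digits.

Running sums (mod 255):
  after byte 0 (E0): sum1=224, sum2=224
  after byte 1 (40): sum1=33, sum2=2
  after byte 2 (0B): sum1=44, sum2=46
  after byte 3 (61): sum1=141, sum2=187
  after byte 4 (32): sum1=191, sum2=123
Checksum = sum2·256 + sum1 = 123·256 + 191 = 31679 = 0x7BBF.

7BBF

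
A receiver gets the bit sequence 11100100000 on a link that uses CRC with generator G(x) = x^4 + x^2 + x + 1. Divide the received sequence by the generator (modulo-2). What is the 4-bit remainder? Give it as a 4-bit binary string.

Modulo-2 division of 11100100000 by 10111:
  pos 0: 11100 XOR 10111 = 01011
  pos 1: 10111 XOR 10111 = 00000
Remainder = 0000 (zero — the frame passes the CRC check).

0000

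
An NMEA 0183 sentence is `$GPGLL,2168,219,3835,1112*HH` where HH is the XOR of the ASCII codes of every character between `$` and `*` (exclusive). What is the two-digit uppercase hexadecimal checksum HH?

69

XOR the ASCII codes of the payload characters:
  'G' = 0x47 → acc = 0x47
  'P' = 0x50 → acc = 0x17
  'G' = 0x47 → acc = 0x50
  'L' = 0x4C → acc = 0x1C
  'L' = 0x4C → acc = 0x50
  ',' = 0x2C → acc = 0x7C
  '2' = 0x32 → acc = 0x4E
  '1' = 0x31 → acc = 0x7F
  '6' = 0x36 → acc = 0x49
  '8' = 0x38 → acc = 0x71
  ',' = 0x2C → acc = 0x5D
  '2' = 0x32 → acc = 0x6F
  '1' = 0x31 → acc = 0x5E
  '9' = 0x39 → acc = 0x67
  ',' = 0x2C → acc = 0x4B
  '3' = 0x33 → acc = 0x78
  '8' = 0x38 → acc = 0x40
  '3' = 0x33 → acc = 0x73
  '5' = 0x35 → acc = 0x46
  ',' = 0x2C → acc = 0x6A
  '1' = 0x31 → acc = 0x5B
  '1' = 0x31 → acc = 0x6A
  '1' = 0x31 → acc = 0x5B
  '2' = 0x32 → acc = 0x69
Checksum = 0x69.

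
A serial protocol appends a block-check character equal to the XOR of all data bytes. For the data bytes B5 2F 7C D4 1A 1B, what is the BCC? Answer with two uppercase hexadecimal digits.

33

XOR the bytes together:
  start with 0xB5
  0xB5 ⊕ 0x2F = 0x9A
  0x9A ⊕ 0x7C = 0xE6
  0xE6 ⊕ 0xD4 = 0x32
  0x32 ⊕ 0x1A = 0x28
  0x28 ⊕ 0x1B = 0x33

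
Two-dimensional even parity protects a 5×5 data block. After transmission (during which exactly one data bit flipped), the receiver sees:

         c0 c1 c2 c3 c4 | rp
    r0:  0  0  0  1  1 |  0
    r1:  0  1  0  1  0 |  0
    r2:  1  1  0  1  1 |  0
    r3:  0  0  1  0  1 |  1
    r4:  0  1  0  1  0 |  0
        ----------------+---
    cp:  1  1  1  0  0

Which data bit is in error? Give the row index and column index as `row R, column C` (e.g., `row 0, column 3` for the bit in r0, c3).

Recompute each row's even parity and compare to rp:
  r0: data parity 0, sent rp 0 → ok
  r1: data parity 0, sent rp 0 → ok
  r2: data parity 0, sent rp 0 → ok
  r3: data parity 0, sent rp 1 → mismatch
  r4: data parity 0, sent rp 0 → ok
Recompute each column's even parity and compare to cp:
  c0: data parity 1, sent cp 1 → ok
  c1: data parity 1, sent cp 1 → ok
  c2: data parity 1, sent cp 1 → ok
  c3: data parity 0, sent cp 0 → ok
  c4: data parity 1, sent cp 0 → mismatch
Exactly one row (r3) and one column (c4) fail → the flipped bit is at their intersection.

row 3, column 4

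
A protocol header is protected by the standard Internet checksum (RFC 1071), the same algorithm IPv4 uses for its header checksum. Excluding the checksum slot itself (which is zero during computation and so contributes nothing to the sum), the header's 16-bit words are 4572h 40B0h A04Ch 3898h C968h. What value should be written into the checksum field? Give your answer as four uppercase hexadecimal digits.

One's-complement addition (fold any carry out of bit 15 back into bit 0):
  0x4572 + 0x40B0 = 0x08622
  0x8622 + 0xA04C = 0x1266E → wrap carry → 0x266F
  0x266F + 0x3898 = 0x05F07
  0x5F07 + 0xC968 = 0x1286F → wrap carry → 0x2870
One's-complement sum = 0x2870.
Checksum = ~0x2870 & 0xFFFF = 0xD78F.

D78F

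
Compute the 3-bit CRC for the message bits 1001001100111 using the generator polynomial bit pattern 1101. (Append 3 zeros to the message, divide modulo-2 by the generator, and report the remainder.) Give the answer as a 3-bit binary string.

110

Append 3 zeros: 1001001100111000. Divide by 1101 (XOR where the leading bit is 1):
  pos 0: 1001 XOR 1101 = 0100
  pos 1: 1000 XOR 1101 = 0101
  pos 2: 1010 XOR 1101 = 0111
  pos 3: 1111 XOR 1101 = 0010
  pos 5: 1010 XOR 1101 = 0111
  pos 6: 1110 XOR 1101 = 0011
  pos 8: 1111 XOR 1101 = 0010
  pos 10: 1010 XOR 1101 = 0111
  pos 11: 1110 XOR 1101 = 0011
Remainder (last 3 bits) = 110. This is the CRC / FCS.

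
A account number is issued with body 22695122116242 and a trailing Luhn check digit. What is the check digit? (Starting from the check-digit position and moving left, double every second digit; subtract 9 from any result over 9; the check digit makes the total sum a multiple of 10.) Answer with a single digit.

Partial digits right→left: 2 4 2 6 1 1 2 2 1 5 9 6 2 2
Double every second digit counting from the check-digit position (so the 1st, 3rd, 5th, ... of the partial from the right).
  doubled (with −9 where >9): 4 4 2 4 2 9 4 → sum 29
  kept as-is: 4 6 1 2 5 6 2 → sum 26
Total = 29 + 26 = 55.
Check digit = (10 − (55 mod 10)) mod 10 = 5.

5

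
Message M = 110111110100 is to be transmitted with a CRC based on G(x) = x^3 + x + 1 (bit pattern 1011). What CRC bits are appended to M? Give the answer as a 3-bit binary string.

001

Append 3 zeros: 110111110100000. Divide by 1011 (XOR where the leading bit is 1):
  pos 0: 1101 XOR 1011 = 0110
  pos 1: 1101 XOR 1011 = 0110
  pos 2: 1101 XOR 1011 = 0110
  pos 3: 1101 XOR 1011 = 0110
  pos 4: 1101 XOR 1011 = 0110
  pos 5: 1100 XOR 1011 = 0111
  pos 6: 1111 XOR 1011 = 0100
  pos 7: 1000 XOR 1011 = 0011
  pos 9: 1100 XOR 1011 = 0111
  pos 10: 1110 XOR 1011 = 0101
  pos 11: 1010 XOR 1011 = 0001
Remainder (last 3 bits) = 001. This is the CRC / FCS.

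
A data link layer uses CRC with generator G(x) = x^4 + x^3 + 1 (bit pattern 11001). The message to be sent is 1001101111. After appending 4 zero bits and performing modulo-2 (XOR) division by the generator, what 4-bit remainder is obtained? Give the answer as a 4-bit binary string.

0011

Append 4 zeros: 10011011110000. Divide by 11001 (XOR where the leading bit is 1):
  pos 0: 10011 XOR 11001 = 01010
  pos 1: 10100 XOR 11001 = 01101
  pos 2: 11011 XOR 11001 = 00010
  pos 5: 10111 XOR 11001 = 01110
  pos 6: 11100 XOR 11001 = 00101
  pos 8: 10100 XOR 11001 = 01101
  pos 9: 11010 XOR 11001 = 00011
Remainder (last 4 bits) = 0011. This is the CRC / FCS.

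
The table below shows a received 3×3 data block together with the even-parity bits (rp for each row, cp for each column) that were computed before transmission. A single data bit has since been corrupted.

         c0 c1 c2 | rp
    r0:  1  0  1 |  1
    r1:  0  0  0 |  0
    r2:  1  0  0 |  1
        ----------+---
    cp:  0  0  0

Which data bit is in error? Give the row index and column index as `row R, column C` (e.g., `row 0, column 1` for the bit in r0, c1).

row 0, column 2

Recompute each row's even parity and compare to rp:
  r0: data parity 0, sent rp 1 → mismatch
  r1: data parity 0, sent rp 0 → ok
  r2: data parity 1, sent rp 1 → ok
Recompute each column's even parity and compare to cp:
  c0: data parity 0, sent cp 0 → ok
  c1: data parity 0, sent cp 0 → ok
  c2: data parity 1, sent cp 0 → mismatch
Exactly one row (r0) and one column (c2) fail → the flipped bit is at their intersection.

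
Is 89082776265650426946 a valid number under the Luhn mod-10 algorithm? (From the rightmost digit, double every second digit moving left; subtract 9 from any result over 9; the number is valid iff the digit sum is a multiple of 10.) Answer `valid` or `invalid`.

From the right, keep odd positions and double even positions (subtract 9 from any doubled value over 9):
  doubled (positions 2,4,...): 8 3 8 1 1 4 5 4 0 7 → sum 41
  kept (positions 1,3,...): 6 9 2 0 6 6 6 7 8 9 → sum 59
Total = 100.
100 mod 10 = 0, so the number is valid.

valid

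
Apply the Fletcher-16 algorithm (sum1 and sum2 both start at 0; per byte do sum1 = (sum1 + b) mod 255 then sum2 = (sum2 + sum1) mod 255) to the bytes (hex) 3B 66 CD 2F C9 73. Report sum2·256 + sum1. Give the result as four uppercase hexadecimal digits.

Running sums (mod 255):
  after byte 0 (3B): sum1=59, sum2=59
  after byte 1 (66): sum1=161, sum2=220
  after byte 2 (CD): sum1=111, sum2=76
  after byte 3 (2F): sum1=158, sum2=234
  after byte 4 (C9): sum1=104, sum2=83
  after byte 5 (73): sum1=219, sum2=47
Checksum = sum2·256 + sum1 = 47·256 + 219 = 12251 = 0x2FDB.

2FDB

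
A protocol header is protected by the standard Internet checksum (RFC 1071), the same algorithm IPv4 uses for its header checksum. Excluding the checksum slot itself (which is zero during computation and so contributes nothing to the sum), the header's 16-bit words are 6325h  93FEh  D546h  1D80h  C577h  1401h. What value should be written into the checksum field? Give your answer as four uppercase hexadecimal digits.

3C9C

One's-complement addition (fold any carry out of bit 15 back into bit 0):
  0x6325 + 0x93FE = 0x0F723
  0xF723 + 0xD546 = 0x1CC69 → wrap carry → 0xCC6A
  0xCC6A + 0x1D80 = 0x0E9EA
  0xE9EA + 0xC577 = 0x1AF61 → wrap carry → 0xAF62
  0xAF62 + 0x1401 = 0x0C363
One's-complement sum = 0xC363.
Checksum = ~0xC363 & 0xFFFF = 0x3C9C.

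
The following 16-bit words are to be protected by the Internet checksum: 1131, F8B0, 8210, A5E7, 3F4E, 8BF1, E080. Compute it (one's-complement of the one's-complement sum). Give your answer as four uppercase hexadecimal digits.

One's-complement addition (fold any carry out of bit 15 back into bit 0):
  0x1131 + 0xF8B0 = 0x109E1 → wrap carry → 0x09E2
  0x09E2 + 0x8210 = 0x08BF2
  0x8BF2 + 0xA5E7 = 0x131D9 → wrap carry → 0x31DA
  0x31DA + 0x3F4E = 0x07128
  0x7128 + 0x8BF1 = 0x0FD19
  0xFD19 + 0xE080 = 0x1DD99 → wrap carry → 0xDD9A
One's-complement sum = 0xDD9A.
Checksum = ~0xDD9A & 0xFFFF = 0x2265.

2265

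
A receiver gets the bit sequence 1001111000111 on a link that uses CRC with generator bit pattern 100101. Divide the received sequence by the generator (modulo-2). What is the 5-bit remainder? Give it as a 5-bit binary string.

Modulo-2 division of 1001111000111 by 100101:
  pos 0: 100111 XOR 100101 = 000010
  pos 4: 101000 XOR 100101 = 001101
  pos 6: 110111 XOR 100101 = 010010
  pos 7: 100101 XOR 100101 = 000000
Remainder = 00000 (zero — the frame passes the CRC check).

00000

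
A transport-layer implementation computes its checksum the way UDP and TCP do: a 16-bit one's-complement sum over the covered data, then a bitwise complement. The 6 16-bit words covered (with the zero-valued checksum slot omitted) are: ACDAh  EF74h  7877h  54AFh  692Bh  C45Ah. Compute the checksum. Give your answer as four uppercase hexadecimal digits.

One's-complement addition (fold any carry out of bit 15 back into bit 0):
  0xACDA + 0xEF74 = 0x19C4E → wrap carry → 0x9C4F
  0x9C4F + 0x7877 = 0x114C6 → wrap carry → 0x14C7
  0x14C7 + 0x54AF = 0x06976
  0x6976 + 0x692B = 0x0D2A1
  0xD2A1 + 0xC45A = 0x196FB → wrap carry → 0x96FC
One's-complement sum = 0x96FC.
Checksum = ~0x96FC & 0xFFFF = 0x6903.

6903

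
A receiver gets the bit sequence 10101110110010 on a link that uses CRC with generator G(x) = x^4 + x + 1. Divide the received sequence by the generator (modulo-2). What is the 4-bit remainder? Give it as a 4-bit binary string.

Modulo-2 division of 10101110110010 by 10011:
  pos 0: 10101 XOR 10011 = 00110
  pos 2: 11011 XOR 10011 = 01000
  pos 3: 10000 XOR 10011 = 00011
  pos 6: 11110 XOR 10011 = 01101
  pos 7: 11010 XOR 10011 = 01001
  pos 8: 10011 XOR 10011 = 00000
Remainder = 0000 (zero — the frame passes the CRC check).

0000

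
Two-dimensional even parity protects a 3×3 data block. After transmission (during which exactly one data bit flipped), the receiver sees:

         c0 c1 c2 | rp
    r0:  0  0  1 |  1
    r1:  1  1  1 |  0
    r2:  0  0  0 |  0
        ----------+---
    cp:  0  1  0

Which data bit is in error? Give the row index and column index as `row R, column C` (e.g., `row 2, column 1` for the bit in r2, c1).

Recompute each row's even parity and compare to rp:
  r0: data parity 1, sent rp 1 → ok
  r1: data parity 1, sent rp 0 → mismatch
  r2: data parity 0, sent rp 0 → ok
Recompute each column's even parity and compare to cp:
  c0: data parity 1, sent cp 0 → mismatch
  c1: data parity 1, sent cp 1 → ok
  c2: data parity 0, sent cp 0 → ok
Exactly one row (r1) and one column (c0) fail → the flipped bit is at their intersection.

row 1, column 0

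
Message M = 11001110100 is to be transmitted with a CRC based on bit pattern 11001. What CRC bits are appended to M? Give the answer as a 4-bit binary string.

0100

Append 4 zeros: 110011101000000. Divide by 11001 (XOR where the leading bit is 1):
  pos 0: 11001 XOR 11001 = 00000
  pos 5: 11010 XOR 11001 = 00011
  pos 8: 11000 XOR 11001 = 00001
Remainder (last 4 bits) = 0100. This is the CRC / FCS.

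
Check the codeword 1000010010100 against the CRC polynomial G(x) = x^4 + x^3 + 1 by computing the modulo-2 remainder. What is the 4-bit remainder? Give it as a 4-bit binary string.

1001

Modulo-2 division of 1000010010100 by 11001:
  pos 0: 10000 XOR 11001 = 01001
  pos 1: 10011 XOR 11001 = 01010
  pos 2: 10100 XOR 11001 = 01101
  pos 3: 11010 XOR 11001 = 00011
  pos 6: 11101 XOR 11001 = 00100
  pos 8: 10000 XOR 11001 = 01001
Remainder = 1001 (nonzero — an error is detected).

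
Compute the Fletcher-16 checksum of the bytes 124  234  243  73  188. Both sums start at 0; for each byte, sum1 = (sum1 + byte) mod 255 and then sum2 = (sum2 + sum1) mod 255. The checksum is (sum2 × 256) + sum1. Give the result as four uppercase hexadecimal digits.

Running sums (mod 255):
  after byte 0 (124): sum1=124, sum2=124
  after byte 1 (234): sum1=103, sum2=227
  after byte 2 (243): sum1=91, sum2=63
  after byte 3 (73): sum1=164, sum2=227
  after byte 4 (188): sum1=97, sum2=69
Checksum = sum2·256 + sum1 = 69·256 + 97 = 17761 = 0x4561.

4561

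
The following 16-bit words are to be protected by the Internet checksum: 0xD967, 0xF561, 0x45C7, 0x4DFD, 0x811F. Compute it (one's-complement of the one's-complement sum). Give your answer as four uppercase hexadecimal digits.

One's-complement addition (fold any carry out of bit 15 back into bit 0):
  0xD967 + 0xF561 = 0x1CEC8 → wrap carry → 0xCEC9
  0xCEC9 + 0x45C7 = 0x11490 → wrap carry → 0x1491
  0x1491 + 0x4DFD = 0x0628E
  0x628E + 0x811F = 0x0E3AD
One's-complement sum = 0xE3AD.
Checksum = ~0xE3AD & 0xFFFF = 0x1C52.

1C52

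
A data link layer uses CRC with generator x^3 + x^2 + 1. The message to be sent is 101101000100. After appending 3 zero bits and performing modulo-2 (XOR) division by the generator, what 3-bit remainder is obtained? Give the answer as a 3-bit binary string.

010

Append 3 zeros: 101101000100000. Divide by 1101 (XOR where the leading bit is 1):
  pos 0: 1011 XOR 1101 = 0110
  pos 1: 1100 XOR 1101 = 0001
  pos 4: 1100 XOR 1101 = 0001
  pos 7: 1010 XOR 1101 = 0111
  pos 8: 1110 XOR 1101 = 0011
  pos 10: 1100 XOR 1101 = 0001
Remainder (last 3 bits) = 010. This is the CRC / FCS.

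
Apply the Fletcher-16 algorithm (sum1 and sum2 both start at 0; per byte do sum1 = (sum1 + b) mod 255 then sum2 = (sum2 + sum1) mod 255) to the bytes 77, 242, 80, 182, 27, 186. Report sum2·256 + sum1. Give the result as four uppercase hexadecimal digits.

E41D

Running sums (mod 255):
  after byte 0 (77): sum1=77, sum2=77
  after byte 1 (242): sum1=64, sum2=141
  after byte 2 (80): sum1=144, sum2=30
  after byte 3 (182): sum1=71, sum2=101
  after byte 4 (27): sum1=98, sum2=199
  after byte 5 (186): sum1=29, sum2=228
Checksum = sum2·256 + sum1 = 228·256 + 29 = 58397 = 0xE41D.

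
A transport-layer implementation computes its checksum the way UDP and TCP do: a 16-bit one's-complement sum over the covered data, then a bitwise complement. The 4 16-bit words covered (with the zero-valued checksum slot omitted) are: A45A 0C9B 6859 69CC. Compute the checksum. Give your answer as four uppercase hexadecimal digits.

One's-complement addition (fold any carry out of bit 15 back into bit 0):
  0xA45A + 0x0C9B = 0x0B0F5
  0xB0F5 + 0x6859 = 0x1194E → wrap carry → 0x194F
  0x194F + 0x69CC = 0x0831B
One's-complement sum = 0x831B.
Checksum = ~0x831B & 0xFFFF = 0x7CE4.

7CE4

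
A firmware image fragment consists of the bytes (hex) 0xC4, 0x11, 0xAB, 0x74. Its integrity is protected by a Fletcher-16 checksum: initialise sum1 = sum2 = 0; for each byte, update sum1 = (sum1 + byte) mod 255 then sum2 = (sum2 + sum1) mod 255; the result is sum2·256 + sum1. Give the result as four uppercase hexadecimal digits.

Running sums (mod 255):
  after byte 0 (0xC4): sum1=196, sum2=196
  after byte 1 (0x11): sum1=213, sum2=154
  after byte 2 (0xAB): sum1=129, sum2=28
  after byte 3 (0x74): sum1=245, sum2=18
Checksum = sum2·256 + sum1 = 18·256 + 245 = 4853 = 0x12F5.

12F5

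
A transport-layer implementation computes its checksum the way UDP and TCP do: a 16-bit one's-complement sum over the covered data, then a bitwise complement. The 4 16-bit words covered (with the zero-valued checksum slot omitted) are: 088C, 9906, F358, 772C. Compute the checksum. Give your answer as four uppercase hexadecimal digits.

One's-complement addition (fold any carry out of bit 15 back into bit 0):
  0x088C + 0x9906 = 0x0A192
  0xA192 + 0xF358 = 0x194EA → wrap carry → 0x94EB
  0x94EB + 0x772C = 0x10C17 → wrap carry → 0x0C18
One's-complement sum = 0x0C18.
Checksum = ~0x0C18 & 0xFFFF = 0xF3E7.

F3E7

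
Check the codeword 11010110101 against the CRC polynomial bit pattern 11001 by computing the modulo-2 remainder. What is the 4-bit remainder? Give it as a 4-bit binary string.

Modulo-2 division of 11010110101 by 11001:
  pos 0: 11010 XOR 11001 = 00011
  pos 3: 11110 XOR 11001 = 00111
  pos 5: 11110 XOR 11001 = 00111
Remainder = 1111 (nonzero — an error is detected).

1111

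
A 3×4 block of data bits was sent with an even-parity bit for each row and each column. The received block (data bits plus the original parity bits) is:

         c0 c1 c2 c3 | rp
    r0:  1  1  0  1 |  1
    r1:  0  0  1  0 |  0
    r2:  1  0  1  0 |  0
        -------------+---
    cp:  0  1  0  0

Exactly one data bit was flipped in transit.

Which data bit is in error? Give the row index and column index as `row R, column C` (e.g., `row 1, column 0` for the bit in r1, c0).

Recompute each row's even parity and compare to rp:
  r0: data parity 1, sent rp 1 → ok
  r1: data parity 1, sent rp 0 → mismatch
  r2: data parity 0, sent rp 0 → ok
Recompute each column's even parity and compare to cp:
  c0: data parity 0, sent cp 0 → ok
  c1: data parity 1, sent cp 1 → ok
  c2: data parity 0, sent cp 0 → ok
  c3: data parity 1, sent cp 0 → mismatch
Exactly one row (r1) and one column (c3) fail → the flipped bit is at their intersection.

row 1, column 3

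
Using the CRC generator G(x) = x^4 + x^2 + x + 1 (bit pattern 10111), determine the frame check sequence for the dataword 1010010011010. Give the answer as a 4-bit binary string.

Append 4 zeros: 10100100110100000. Divide by 10111 (XOR where the leading bit is 1):
  pos 0: 10100 XOR 10111 = 00011
  pos 3: 11100 XOR 10111 = 01011
  pos 4: 10111 XOR 10111 = 00000
  pos 9: 10100 XOR 10111 = 00011
  pos 12: 11000 XOR 10111 = 01111
Remainder (last 4 bits) = 1111. This is the CRC / FCS.

1111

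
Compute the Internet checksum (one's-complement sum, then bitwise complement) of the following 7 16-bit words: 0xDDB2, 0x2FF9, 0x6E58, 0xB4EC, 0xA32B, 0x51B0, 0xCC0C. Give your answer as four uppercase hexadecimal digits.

One's-complement addition (fold any carry out of bit 15 back into bit 0):
  0xDDB2 + 0x2FF9 = 0x10DAB → wrap carry → 0x0DAC
  0x0DAC + 0x6E58 = 0x07C04
  0x7C04 + 0xB4EC = 0x130F0 → wrap carry → 0x30F1
  0x30F1 + 0xA32B = 0x0D41C
  0xD41C + 0x51B0 = 0x125CC → wrap carry → 0x25CD
  0x25CD + 0xCC0C = 0x0F1D9
One's-complement sum = 0xF1D9.
Checksum = ~0xF1D9 & 0xFFFF = 0x0E26.

0E26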